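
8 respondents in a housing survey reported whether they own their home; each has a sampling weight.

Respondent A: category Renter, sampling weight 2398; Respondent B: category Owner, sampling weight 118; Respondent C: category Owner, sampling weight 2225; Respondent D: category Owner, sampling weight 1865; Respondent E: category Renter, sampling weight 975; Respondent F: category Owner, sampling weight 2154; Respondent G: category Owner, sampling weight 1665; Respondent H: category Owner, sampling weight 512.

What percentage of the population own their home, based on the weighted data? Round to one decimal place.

Sum of weights for 'Owner' = 118 + 2225 + 1865 + 2154 + 1665 + 512 = 8539
Total weight = 2398 + 118 + 2225 + 1865 + 975 + 2154 + 1665 + 512 = 11912
Weighted proportion = 8539 / 11912 = 0.71684016 → 71.684016%

71.7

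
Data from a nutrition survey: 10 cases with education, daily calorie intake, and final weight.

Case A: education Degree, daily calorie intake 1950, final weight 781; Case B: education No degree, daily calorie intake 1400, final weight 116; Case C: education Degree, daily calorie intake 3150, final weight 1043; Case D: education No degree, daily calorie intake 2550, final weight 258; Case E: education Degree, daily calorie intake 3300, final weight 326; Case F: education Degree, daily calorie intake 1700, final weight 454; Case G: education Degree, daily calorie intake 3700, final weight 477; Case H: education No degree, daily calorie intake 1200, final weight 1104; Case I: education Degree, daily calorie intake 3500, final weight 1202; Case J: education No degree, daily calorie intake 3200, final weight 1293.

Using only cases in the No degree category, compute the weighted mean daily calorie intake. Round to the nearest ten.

No degree rows: B, D, H, J
Weighted sum = 1400×116 + 2550×258 + 1200×1104 + 3200×1293
  = 162400 + 657900 + 1324800 + 4137600 = 6282700
Sum of weights = 116 + 258 + 1104 + 1293 = 2771
Weighted mean = 6282700 / 2771 = 2267.3042

2270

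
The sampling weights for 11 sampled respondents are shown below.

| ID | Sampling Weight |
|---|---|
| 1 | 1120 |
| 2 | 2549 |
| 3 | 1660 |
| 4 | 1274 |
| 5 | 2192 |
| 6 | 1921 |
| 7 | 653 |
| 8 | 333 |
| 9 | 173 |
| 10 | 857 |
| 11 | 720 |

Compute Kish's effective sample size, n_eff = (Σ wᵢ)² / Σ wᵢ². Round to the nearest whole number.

Σ wᵢ = 1120 + 2549 + 1660 + 1274 + 2192 + 1921 + 653 + 333 + 173 + 857 + 720 = 13452
Σ wᵢ² = 22445658
n_eff = 13452² / 22445658 = 180956304 / 22445658 = 8.0619737

8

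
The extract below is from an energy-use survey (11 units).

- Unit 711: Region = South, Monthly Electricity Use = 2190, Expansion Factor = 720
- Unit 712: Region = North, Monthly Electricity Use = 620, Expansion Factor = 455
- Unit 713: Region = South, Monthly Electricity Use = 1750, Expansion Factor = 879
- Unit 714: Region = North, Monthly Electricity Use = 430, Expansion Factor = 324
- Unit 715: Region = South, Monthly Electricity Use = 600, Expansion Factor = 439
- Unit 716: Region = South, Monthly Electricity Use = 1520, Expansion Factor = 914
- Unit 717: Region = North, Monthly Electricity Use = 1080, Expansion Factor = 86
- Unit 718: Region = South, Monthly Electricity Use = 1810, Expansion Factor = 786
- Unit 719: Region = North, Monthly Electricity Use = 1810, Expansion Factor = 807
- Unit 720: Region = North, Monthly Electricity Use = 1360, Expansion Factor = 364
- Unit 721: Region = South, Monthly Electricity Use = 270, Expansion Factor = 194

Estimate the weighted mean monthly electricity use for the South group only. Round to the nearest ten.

1590

South rows: 711, 713, 715, 716, 718, 721
Weighted sum = 2190×720 + 1750×879 + 600×439 + 1520×914 + 1810×786 + 270×194
  = 1576800 + 1538250 + 263400 + 1389280 + 1422660 + 52380 = 6242770
Sum of weights = 720 + 879 + 439 + 914 + 786 + 194 = 3932
Weighted mean = 6242770 / 3932 = 1587.6831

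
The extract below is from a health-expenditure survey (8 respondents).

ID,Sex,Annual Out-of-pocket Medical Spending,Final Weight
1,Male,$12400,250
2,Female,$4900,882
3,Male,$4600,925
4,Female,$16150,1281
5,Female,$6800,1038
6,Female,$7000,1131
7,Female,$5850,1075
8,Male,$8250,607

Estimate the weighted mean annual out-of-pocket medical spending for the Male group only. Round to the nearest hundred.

6900

Male rows: 1, 3, 8
Weighted sum = 12400×250 + 4600×925 + 8250×607
  = 3100000 + 4255000 + 5007750 = 12362750
Sum of weights = 250 + 925 + 607 = 1782
Weighted mean = 12362750 / 1782 = 6937.5701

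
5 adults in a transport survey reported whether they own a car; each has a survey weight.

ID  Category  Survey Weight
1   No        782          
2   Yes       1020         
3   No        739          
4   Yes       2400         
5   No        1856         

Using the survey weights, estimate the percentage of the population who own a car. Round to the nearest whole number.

Sum of weights for 'Yes' = 1020 + 2400 = 3420
Total weight = 782 + 1020 + 739 + 2400 + 1856 = 6797
Weighted proportion = 3420 / 6797 = 0.50316316 → 50.316316%

50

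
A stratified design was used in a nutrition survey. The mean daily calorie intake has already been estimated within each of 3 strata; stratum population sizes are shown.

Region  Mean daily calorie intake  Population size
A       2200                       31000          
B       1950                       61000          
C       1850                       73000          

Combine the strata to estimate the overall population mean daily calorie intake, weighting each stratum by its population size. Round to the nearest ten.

Σ Nₕ·x̄ₕ = 2200×31000 + 1950×61000 + 1850×73000
  = 322200000
Σ Nₕ = 31000 + 61000 + 73000 = 165000
Overall mean = 322200000 / 165000 = 1952.7273

1950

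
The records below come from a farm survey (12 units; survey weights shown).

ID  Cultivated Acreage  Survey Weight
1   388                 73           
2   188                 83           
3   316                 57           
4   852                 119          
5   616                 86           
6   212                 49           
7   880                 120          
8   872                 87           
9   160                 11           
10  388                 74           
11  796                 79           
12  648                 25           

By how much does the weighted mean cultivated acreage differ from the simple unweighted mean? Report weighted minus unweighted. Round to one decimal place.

Unweighted sum = 388 + 188 + 316 + 852 + 616 + 212 + 880 + 872 + 160 + 388 + 796 + 648 = 6316
Unweighted mean = 6316 / 12 = 526.33333
Weighted sum = 517712
Sum of weights = 863
Weighted mean = 517712 / 863 = 599.89803
Difference (weighted minus unweighted) = 73.564697

73.6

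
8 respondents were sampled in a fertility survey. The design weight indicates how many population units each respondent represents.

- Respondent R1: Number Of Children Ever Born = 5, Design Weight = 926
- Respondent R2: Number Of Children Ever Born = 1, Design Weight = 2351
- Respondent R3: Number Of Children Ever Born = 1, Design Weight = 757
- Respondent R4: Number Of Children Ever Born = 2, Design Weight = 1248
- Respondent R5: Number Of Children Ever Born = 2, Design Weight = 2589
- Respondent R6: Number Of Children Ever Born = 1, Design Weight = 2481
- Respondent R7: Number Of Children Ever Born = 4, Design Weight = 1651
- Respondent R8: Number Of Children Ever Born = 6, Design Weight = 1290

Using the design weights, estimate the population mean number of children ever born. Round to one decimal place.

Weighted sum = 5×926 + 1×2351 + 1×757 + 2×1248 + 2×2589 + 1×2481 + 4×1651 + 6×1290
  = 32237
Sum of weights = 926 + 2351 + 757 + 1248 + 2589 + 2481 + 1651 + 1290 = 13293
Weighted mean = 32237 / 13293 = 2.425111

2.4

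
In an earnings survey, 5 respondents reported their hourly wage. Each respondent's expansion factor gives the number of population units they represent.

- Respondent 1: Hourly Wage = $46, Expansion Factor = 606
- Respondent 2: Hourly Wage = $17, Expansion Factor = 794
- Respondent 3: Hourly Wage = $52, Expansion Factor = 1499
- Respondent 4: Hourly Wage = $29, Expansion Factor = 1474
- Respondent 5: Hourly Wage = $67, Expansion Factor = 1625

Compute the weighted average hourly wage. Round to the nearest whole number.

45

Weighted sum = 46×606 + 17×794 + 52×1499 + 29×1474 + 67×1625
  = 27876 + 13498 + 77948 + 42746 + 108875 = 270943
Sum of weights = 606 + 794 + 1499 + 1474 + 1625 = 5998
Weighted mean = 270943 / 5998 = 45.172224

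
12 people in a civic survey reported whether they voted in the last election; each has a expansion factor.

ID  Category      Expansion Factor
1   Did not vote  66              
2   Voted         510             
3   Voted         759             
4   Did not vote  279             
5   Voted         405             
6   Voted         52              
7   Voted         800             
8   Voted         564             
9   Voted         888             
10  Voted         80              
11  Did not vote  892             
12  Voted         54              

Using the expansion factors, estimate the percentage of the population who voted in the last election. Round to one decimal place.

Sum of weights for 'Voted' = 510 + 759 + 405 + 52 + 800 + 564 + 888 + 80 + 54 = 4112
Total weight = 5349
Weighted proportion = 4112 / 5349 = 0.76874182 → 76.874182%

76.9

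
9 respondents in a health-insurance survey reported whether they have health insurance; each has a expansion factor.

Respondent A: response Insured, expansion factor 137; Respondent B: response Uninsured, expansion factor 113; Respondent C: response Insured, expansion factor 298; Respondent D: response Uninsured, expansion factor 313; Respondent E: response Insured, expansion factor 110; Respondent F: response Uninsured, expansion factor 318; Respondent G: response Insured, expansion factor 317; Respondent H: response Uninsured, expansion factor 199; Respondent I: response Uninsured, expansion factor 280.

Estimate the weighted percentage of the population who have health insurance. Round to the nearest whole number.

41

Sum of weights for 'Insured' = 137 + 298 + 110 + 317 = 862
Total weight = 137 + 113 + 298 + 313 + 110 + 318 + 317 + 199 + 280 = 2085
Weighted proportion = 862 / 2085 = 0.41342926 → 41.342926%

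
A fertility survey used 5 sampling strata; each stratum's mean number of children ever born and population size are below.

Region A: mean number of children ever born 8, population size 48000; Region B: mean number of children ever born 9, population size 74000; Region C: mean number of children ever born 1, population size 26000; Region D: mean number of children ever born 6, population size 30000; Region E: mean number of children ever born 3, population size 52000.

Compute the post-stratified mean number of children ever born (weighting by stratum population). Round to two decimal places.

Σ Nₕ·x̄ₕ = 1412000
Σ Nₕ = 48000 + 74000 + 26000 + 30000 + 52000 = 230000
Overall mean = 1412000 / 230000 = 6.1391304

6.14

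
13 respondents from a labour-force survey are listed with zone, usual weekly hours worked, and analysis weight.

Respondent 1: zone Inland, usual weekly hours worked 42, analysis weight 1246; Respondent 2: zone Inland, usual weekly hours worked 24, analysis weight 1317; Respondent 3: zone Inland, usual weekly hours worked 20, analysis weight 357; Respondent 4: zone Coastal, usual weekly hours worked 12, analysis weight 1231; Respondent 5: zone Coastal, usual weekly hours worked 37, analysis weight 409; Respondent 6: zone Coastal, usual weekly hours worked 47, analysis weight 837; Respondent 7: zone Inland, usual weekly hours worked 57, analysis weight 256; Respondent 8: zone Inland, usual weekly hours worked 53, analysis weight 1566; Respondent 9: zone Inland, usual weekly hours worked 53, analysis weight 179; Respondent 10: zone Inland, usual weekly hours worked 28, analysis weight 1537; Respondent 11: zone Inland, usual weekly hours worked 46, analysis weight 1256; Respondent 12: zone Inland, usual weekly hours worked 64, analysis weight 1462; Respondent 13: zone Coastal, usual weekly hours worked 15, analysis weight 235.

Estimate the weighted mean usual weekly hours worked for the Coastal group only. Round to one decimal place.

Coastal rows: 4, 5, 6, 13
Weighted sum = 12×1231 + 37×409 + 47×837 + 15×235
  = 72769
Sum of weights = 1231 + 409 + 837 + 235 = 2712
Weighted mean = 72769 / 2712 = 26.832227

26.8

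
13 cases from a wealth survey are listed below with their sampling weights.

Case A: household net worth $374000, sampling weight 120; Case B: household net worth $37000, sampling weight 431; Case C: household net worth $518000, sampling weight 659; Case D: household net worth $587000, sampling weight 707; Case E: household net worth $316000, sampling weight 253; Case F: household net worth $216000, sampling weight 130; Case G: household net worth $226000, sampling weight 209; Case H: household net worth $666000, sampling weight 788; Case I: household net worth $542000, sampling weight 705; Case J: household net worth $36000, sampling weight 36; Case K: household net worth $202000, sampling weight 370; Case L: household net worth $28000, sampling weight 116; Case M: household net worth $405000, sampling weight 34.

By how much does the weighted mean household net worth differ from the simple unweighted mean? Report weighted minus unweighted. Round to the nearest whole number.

Unweighted sum = 4153000
Unweighted mean = 4153000 / 13 = 319461.54
Weighted sum = 1972432000
Sum of weights = 4558
Weighted mean = 1972432000 / 4558 = 432740.68
Difference (weighted minus unweighted) = 113279.14

113279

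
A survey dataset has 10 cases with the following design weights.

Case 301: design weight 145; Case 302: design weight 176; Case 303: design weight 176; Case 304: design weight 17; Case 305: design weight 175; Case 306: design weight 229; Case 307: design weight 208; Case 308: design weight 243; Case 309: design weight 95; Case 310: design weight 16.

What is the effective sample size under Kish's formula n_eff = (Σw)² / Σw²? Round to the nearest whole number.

Σ wᵢ = 145 + 176 + 176 + 17 + 175 + 229 + 208 + 243 + 95 + 16 = 1480
Σ wᵢ² = 21025 + 30976 + 30976 + 289 + 30625 + 52441 + 43264 + 59049 + 9025 + 256 = 277926
n_eff = 1480² / 277926 = 2190400 / 277926 = 7.8812346

8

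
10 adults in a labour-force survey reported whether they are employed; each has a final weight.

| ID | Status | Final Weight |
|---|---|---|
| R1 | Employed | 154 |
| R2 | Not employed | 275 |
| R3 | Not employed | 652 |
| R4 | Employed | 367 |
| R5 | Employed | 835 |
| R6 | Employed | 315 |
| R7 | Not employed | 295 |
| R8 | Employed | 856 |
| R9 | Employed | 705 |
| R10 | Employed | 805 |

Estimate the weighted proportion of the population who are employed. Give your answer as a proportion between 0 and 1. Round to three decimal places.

Sum of weights for 'Employed' = 154 + 367 + 835 + 315 + 856 + 705 + 805 = 4037
Total weight = 154 + 275 + 652 + 367 + 835 + 315 + 295 + 856 + 705 + 805 = 5259
Weighted proportion = 4037 / 5259 = 0.76763643

0.768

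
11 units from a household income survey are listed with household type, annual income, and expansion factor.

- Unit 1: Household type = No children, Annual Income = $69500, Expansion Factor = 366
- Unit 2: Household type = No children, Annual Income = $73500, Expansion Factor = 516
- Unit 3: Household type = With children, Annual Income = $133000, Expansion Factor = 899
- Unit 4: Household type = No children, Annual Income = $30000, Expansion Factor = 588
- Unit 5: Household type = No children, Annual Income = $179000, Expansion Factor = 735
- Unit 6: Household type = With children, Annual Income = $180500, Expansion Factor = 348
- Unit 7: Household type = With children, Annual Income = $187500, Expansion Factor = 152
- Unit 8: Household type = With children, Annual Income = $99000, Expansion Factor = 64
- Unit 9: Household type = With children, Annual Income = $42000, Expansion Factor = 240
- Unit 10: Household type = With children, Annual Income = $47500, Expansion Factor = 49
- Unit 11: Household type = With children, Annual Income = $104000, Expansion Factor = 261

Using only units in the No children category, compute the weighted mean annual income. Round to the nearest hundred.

No children rows: 1, 2, 4, 5
Weighted sum = 212568000
Sum of weights = 2205
Weighted mean = 212568000 / 2205 = 96402.721

96400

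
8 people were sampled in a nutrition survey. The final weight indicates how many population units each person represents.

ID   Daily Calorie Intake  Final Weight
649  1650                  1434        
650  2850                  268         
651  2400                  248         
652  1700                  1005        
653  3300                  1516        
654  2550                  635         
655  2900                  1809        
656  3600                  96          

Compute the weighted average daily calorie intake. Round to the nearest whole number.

Weighted sum = 1650×1434 + 2850×268 + 2400×248 + 1700×1005 + 3300×1516 + 2550×635 + 2900×1809 + 3600×96
  = 2366100 + 763800 + 595200 + 1708500 + 5002800 + 1619250 + 5246100 + 345600 = 17647350
Sum of weights = 1434 + 268 + 248 + 1005 + 1516 + 635 + 1809 + 96 = 7011
Weighted mean = 17647350 / 7011 = 2517.0946

2517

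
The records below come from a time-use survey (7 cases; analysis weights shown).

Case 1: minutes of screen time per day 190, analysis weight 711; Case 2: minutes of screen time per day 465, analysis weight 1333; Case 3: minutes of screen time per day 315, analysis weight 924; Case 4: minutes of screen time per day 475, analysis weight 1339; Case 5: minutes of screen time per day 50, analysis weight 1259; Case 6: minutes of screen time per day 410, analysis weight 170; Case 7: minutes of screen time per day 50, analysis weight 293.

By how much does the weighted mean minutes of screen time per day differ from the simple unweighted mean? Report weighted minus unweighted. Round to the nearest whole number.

Unweighted sum = 190 + 465 + 315 + 475 + 50 + 410 + 50 = 1955
Unweighted mean = 1955 / 7 = 279.28571
Weighted sum = 190×711 + 465×1333 + 315×924 + 475×1339 + 50×1259 + 410×170 + 50×293
  = 135090 + 619845 + 291060 + 636025 + 62950 + 69700 + 14650 = 1829320
Sum of weights = 6029
Weighted mean = 1829320 / 6029 = 303.42014
Difference (weighted minus unweighted) = 24.134422

24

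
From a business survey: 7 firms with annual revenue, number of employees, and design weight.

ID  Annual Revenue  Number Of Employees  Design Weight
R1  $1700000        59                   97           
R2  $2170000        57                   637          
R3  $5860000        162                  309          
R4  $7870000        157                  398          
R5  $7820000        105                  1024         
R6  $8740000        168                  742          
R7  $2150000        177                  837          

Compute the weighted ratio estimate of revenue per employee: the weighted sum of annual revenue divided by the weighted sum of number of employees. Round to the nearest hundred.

42600

Σ wᵢ·y = 1700000×97 + 2170000×637 + 5860000×309 + 7870000×398 + 7820000×1024 + 8740000×742 + 2150000×837
  = 164900000 + 1382290000 + 1810740000 + 3132260000 + 8007680000 + 6485080000 + 1799550000 = 22782500000
Σ wᵢ·x = 59×97 + 57×637 + 162×309 + 157×398 + 105×1024 + 168×742 + 177×837
  = 5723 + 36309 + 50058 + 62486 + 107520 + 124656 + 148149 = 534901
Ratio = 22782500000 / 534901 = 42591.994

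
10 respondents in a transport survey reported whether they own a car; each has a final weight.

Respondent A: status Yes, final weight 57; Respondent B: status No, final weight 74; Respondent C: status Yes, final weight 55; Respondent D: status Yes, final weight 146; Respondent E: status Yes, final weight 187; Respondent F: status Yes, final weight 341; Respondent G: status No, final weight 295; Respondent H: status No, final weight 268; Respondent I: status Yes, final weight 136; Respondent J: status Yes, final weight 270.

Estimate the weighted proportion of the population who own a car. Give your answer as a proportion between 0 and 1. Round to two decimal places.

0.65

Sum of weights for 'Yes' = 57 + 55 + 146 + 187 + 341 + 136 + 270 = 1192
Total weight = 57 + 74 + 55 + 146 + 187 + 341 + 295 + 268 + 136 + 270 = 1829
Weighted proportion = 1192 / 1829 = 0.65172225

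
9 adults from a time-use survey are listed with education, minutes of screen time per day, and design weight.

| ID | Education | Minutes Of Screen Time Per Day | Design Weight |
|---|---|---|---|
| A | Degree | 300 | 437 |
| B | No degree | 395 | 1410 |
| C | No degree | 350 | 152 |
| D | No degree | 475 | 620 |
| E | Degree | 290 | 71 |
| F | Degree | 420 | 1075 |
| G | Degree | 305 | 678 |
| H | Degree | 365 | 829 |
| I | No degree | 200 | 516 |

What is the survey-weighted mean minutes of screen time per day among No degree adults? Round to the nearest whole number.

No degree rows: B, C, D, I
Weighted sum = 1007850
Sum of weights = 1410 + 152 + 620 + 516 = 2698
Weighted mean = 1007850 / 2698 = 373.55448

374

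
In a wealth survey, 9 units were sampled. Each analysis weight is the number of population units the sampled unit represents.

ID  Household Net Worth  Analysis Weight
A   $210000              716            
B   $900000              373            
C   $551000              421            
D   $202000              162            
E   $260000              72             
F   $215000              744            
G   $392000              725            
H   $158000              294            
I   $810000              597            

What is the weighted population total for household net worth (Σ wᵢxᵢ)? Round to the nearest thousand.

Weighted total = 210000×716 + 900000×373 + 551000×421 + 202000×162 + 260000×72 + 215000×744 + 392000×725 + 158000×294 + 810000×597
  = 150360000 + 335700000 + 231971000 + 32724000 + 18720000 + 159960000 + 284200000 + 46452000 + 483570000 = 1743657000

1743657000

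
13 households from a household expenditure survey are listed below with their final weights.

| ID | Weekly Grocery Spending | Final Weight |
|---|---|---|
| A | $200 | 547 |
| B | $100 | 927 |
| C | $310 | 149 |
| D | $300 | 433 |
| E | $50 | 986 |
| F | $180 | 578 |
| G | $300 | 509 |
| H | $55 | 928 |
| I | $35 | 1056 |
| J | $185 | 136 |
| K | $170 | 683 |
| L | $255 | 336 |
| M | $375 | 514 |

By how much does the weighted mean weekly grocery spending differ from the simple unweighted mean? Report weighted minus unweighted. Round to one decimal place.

-40.3

Unweighted sum = 2515
Unweighted mean = 2515 / 13 = 193.46154
Weighted sum = 1191930
Sum of weights = 7782
Weighted mean = 1191930 / 7782 = 153.165
Difference (weighted minus unweighted) = -40.296542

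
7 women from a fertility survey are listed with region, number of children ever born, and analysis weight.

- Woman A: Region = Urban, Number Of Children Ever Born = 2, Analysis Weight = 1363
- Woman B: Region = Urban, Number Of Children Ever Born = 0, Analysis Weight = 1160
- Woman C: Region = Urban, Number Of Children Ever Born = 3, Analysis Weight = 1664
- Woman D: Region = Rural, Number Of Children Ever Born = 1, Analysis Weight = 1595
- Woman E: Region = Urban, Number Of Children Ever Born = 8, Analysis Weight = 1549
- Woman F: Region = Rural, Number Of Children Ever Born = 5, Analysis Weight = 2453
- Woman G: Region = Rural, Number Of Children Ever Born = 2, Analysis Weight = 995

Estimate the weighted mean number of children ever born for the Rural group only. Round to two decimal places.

Rural rows: D, F, G
Weighted sum = 1×1595 + 5×2453 + 2×995
  = 15850
Sum of weights = 1595 + 2453 + 995 = 5043
Weighted mean = 15850 / 5043 = 3.1429705

3.14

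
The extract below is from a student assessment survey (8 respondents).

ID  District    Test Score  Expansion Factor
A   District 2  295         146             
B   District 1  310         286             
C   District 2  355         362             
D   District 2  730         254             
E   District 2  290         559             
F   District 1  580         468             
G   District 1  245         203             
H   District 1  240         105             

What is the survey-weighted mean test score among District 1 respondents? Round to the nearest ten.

District 1 rows: B, F, G, H
Weighted sum = 310×286 + 580×468 + 245×203 + 240×105
  = 88660 + 271440 + 49735 + 25200 = 435035
Sum of weights = 1062
Weighted mean = 435035 / 1062 = 409.63748

410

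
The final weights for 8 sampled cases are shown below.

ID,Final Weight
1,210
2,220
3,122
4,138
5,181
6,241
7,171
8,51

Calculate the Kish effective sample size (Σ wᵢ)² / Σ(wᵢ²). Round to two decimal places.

Σ wᵢ = 210 + 220 + 122 + 138 + 181 + 241 + 171 + 51 = 1334
Σ wᵢ² = 44100 + 48400 + 14884 + 19044 + 32761 + 58081 + 29241 + 2601 = 249112
n_eff = 1334² / 249112 = 1779556 / 249112 = 7.1435981

7.14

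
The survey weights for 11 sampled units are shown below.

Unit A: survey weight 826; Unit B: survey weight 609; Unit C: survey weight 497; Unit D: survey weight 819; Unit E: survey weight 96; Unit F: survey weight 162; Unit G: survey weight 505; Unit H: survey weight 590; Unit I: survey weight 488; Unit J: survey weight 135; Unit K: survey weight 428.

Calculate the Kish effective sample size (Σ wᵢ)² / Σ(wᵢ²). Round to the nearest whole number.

Σ wᵢ = 5155
Σ wᵢ² = 3049065
n_eff = 5155² / 3049065 = 26574025 / 3049065 = 8.7154669

9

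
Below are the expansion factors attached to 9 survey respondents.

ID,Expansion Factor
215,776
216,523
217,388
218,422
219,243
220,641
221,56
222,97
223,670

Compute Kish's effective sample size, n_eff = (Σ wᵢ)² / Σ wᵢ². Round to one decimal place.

6.8

Σ wᵢ = 776 + 523 + 388 + 422 + 243 + 641 + 56 + 97 + 670 = 3816
Σ wᵢ² = 602176 + 273529 + 150544 + 178084 + 59049 + 410881 + 3136 + 9409 + 448900 = 2135708
n_eff = 3816² / 2135708 = 14561856 / 2135708 = 6.8182804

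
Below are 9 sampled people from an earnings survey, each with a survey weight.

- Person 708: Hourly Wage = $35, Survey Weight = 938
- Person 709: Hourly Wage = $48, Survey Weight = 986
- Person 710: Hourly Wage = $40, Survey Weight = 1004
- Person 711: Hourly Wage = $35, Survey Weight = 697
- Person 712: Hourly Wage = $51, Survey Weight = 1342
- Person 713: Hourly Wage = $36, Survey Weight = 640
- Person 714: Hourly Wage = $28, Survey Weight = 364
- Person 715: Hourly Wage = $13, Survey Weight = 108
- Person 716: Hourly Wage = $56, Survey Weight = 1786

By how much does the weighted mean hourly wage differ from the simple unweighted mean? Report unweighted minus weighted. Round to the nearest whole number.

Unweighted sum = 35 + 48 + 40 + 35 + 51 + 36 + 28 + 13 + 56 = 342
Unweighted mean = 342 / 9 = 38
Weighted sum = 35×938 + 48×986 + 40×1004 + 35×697 + 51×1342 + 36×640 + 28×364 + 13×108 + 56×1786
  = 32830 + 47328 + 40160 + 24395 + 68442 + 23040 + 10192 + 1404 + 100016 = 347807
Sum of weights = 938 + 986 + 1004 + 697 + 1342 + 640 + 364 + 108 + 1786 = 7865
Weighted mean = 347807 / 7865 = 44.222123
Difference (unweighted minus weighted) = -6.2221233

-6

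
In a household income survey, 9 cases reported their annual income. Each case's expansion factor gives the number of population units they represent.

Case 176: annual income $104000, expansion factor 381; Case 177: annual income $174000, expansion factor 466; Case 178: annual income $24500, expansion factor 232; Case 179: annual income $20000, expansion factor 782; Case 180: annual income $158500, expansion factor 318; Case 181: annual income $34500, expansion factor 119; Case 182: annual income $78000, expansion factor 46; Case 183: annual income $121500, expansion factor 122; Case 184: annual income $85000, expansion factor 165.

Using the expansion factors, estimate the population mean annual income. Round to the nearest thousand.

87000

Weighted sum = 104000×381 + 174000×466 + 24500×232 + 20000×782 + 158500×318 + 34500×119 + 78000×46 + 121500×122 + 85000×165
  = 228976500
Sum of weights = 381 + 466 + 232 + 782 + 318 + 119 + 46 + 122 + 165 = 2631
Weighted mean = 228976500 / 2631 = 87030.217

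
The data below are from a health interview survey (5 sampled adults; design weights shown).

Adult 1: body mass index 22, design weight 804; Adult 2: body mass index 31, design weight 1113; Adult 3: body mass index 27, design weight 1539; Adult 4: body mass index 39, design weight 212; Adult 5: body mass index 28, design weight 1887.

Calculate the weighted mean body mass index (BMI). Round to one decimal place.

Weighted sum = 154848
Sum of weights = 5555
Weighted mean = 154848 / 5555 = 27.875428

27.9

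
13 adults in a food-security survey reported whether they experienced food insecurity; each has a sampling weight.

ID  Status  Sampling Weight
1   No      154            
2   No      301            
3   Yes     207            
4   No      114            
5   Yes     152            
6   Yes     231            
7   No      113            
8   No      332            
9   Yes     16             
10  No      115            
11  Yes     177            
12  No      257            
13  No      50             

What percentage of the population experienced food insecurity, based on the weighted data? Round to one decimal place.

35.3

Sum of weights for 'Yes' = 207 + 152 + 231 + 16 + 177 = 783
Total weight = 2219
Weighted proportion = 783 / 2219 = 0.35286165 → 35.286165%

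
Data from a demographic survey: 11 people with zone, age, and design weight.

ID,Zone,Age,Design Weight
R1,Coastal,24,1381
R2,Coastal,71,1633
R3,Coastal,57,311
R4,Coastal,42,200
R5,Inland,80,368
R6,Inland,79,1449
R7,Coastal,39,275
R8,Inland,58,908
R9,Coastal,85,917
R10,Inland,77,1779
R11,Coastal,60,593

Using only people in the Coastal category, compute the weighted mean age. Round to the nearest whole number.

56

Coastal rows: R1, R2, R3, R4, R7, R9, R11
Weighted sum = 299464
Sum of weights = 5310
Weighted mean = 299464 / 5310 = 56.396234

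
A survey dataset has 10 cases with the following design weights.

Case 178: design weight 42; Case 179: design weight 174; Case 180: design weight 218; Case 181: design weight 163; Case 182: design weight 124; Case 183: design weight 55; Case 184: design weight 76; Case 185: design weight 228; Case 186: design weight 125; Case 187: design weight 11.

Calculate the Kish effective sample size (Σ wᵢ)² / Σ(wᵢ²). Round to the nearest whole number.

Σ wᵢ = 1216
Σ wᵢ² = 1764 + 30276 + 47524 + 26569 + 15376 + 3025 + 5776 + 51984 + 15625 + 121 = 198040
n_eff = 1216² / 198040 = 1478656 / 198040 = 7.4664512

7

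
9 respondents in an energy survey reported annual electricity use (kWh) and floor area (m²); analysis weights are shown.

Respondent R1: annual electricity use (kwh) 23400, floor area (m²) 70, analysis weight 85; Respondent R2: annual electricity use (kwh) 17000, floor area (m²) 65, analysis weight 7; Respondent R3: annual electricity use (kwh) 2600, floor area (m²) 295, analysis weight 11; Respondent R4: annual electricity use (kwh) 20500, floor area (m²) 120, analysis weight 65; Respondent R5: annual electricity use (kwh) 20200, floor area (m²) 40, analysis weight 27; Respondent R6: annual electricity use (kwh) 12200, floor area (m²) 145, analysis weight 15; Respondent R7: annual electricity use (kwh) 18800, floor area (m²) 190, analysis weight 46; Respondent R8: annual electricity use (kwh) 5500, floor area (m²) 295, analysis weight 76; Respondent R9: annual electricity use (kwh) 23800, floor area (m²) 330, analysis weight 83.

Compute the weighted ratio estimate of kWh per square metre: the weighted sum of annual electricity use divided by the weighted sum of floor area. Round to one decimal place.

94.1

Σ wᵢ·y = 23400×85 + 17000×7 + 2600×11 + 20500×65 + 20200×27 + 12200×15 + 18800×46 + 5500×76 + 23800×83
  = 1989000 + 119000 + 28600 + 1332500 + 545400 + 183000 + 864800 + 418000 + 1975400 = 7455700
Σ wᵢ·x = 70×85 + 65×7 + 295×11 + 120×65 + 40×27 + 145×15 + 190×46 + 295×76 + 330×83
  = 79255
Ratio = 7455700 / 79255 = 94.072298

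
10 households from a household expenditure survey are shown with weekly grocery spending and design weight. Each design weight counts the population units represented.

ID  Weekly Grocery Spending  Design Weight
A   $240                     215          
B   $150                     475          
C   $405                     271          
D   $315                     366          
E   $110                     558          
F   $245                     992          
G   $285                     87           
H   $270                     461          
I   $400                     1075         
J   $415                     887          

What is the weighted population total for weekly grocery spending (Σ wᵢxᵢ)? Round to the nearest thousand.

1600000

Weighted total = 240×215 + 150×475 + 405×271 + 315×366 + 110×558 + 245×992 + 285×87 + 270×461 + 400×1075 + 415×887
  = 51600 + 71250 + 109755 + 115290 + 61380 + 243040 + 24795 + 124470 + 430000 + 368105 = 1599685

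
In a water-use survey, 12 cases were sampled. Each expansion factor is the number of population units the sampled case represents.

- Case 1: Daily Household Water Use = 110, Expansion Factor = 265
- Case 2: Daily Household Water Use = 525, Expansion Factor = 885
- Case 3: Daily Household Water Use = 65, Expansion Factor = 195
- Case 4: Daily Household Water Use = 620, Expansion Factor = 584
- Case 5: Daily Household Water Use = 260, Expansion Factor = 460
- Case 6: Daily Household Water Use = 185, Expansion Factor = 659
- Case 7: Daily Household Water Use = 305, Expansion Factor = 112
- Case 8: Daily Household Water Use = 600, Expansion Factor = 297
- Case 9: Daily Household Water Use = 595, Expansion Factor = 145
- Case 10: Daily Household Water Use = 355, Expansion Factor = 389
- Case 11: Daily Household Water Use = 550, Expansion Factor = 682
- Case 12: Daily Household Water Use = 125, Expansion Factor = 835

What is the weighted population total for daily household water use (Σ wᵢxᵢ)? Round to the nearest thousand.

Weighted total = 110×265 + 525×885 + 65×195 + 620×584 + 260×460 + 185×659 + 305×112 + 600×297 + 595×145 + 355×389 + 550×682 + 125×835
  = 2026250

2026000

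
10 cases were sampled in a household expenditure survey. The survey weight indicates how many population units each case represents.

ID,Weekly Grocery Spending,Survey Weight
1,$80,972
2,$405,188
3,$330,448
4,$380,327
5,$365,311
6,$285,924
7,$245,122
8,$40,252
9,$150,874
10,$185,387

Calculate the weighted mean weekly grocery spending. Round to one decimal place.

Weighted sum = 80×972 + 405×188 + 330×448 + 380×327 + 365×311 + 285×924 + 245×122 + 40×252 + 150×874 + 185×387
  = 77760 + 76140 + 147840 + 124260 + 113515 + 263340 + 29890 + 10080 + 131100 + 71595 = 1045520
Sum of weights = 972 + 188 + 448 + 327 + 311 + 924 + 122 + 252 + 874 + 387 = 4805
Weighted mean = 1045520 / 4805 = 217.59001

217.6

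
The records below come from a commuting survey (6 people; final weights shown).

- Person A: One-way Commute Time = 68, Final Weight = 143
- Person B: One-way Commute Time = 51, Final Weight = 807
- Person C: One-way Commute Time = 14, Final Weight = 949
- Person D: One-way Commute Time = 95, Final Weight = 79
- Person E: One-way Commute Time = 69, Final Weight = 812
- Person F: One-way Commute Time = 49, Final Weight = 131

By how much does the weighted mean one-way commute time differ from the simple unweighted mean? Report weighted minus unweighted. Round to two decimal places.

-11.75

Unweighted sum = 68 + 51 + 14 + 95 + 69 + 49 = 346
Unweighted mean = 346 / 6 = 57.666667
Weighted sum = 134119
Sum of weights = 143 + 807 + 949 + 79 + 812 + 131 = 2921
Weighted mean = 134119 / 2921 = 45.91544
Difference (weighted minus unweighted) = -11.751227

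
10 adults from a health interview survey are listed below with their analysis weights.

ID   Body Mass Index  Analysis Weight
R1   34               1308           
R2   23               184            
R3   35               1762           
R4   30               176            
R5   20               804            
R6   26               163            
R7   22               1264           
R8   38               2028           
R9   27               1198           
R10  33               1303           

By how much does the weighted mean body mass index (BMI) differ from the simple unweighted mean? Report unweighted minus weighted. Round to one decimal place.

Unweighted sum = 288
Unweighted mean = 288 / 10 = 28.8
Weighted sum = 34×1308 + 23×184 + 35×1762 + 30×176 + 20×804 + 26×163 + 22×1264 + 38×2028 + 27×1198 + 33×1303
  = 44472 + 4232 + 61670 + 5280 + 16080 + 4238 + 27808 + 77064 + 32346 + 42999 = 316189
Sum of weights = 1308 + 184 + 1762 + 176 + 804 + 163 + 1264 + 2028 + 1198 + 1303 = 10190
Weighted mean = 316189 / 10190 = 31.029342
Difference (unweighted minus weighted) = -2.2293425

-2.2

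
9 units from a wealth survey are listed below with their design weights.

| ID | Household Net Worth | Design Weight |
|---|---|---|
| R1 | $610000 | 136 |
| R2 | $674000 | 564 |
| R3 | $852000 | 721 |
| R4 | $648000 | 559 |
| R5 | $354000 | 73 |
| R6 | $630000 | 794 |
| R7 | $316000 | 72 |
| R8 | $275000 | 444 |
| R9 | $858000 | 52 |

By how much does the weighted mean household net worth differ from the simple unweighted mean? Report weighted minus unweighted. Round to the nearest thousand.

Unweighted sum = 610000 + 674000 + 852000 + 648000 + 354000 + 630000 + 316000 + 275000 + 858000 = 5217000
Unweighted mean = 5217000 / 9 = 579666.67
Weighted sum = 610000×136 + 674000×564 + 852000×721 + 648000×559 + 354000×73 + 630000×794 + 316000×72 + 275000×444 + 858000×52
  = 82960000 + 380136000 + 614292000 + 362232000 + 25842000 + 500220000 + 22752000 + 122100000 + 44616000 = 2155150000
Sum of weights = 136 + 564 + 721 + 559 + 73 + 794 + 72 + 444 + 52 = 3415
Weighted mean = 2155150000 / 3415 = 631083.46
Difference (weighted minus unweighted) = 51416.789

51000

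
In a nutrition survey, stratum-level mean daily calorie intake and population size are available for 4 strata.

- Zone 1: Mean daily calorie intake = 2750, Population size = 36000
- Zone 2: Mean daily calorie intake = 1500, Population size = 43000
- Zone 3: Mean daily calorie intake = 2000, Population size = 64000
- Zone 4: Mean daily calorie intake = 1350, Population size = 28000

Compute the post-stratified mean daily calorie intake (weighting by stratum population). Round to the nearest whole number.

Σ Nₕ·x̄ₕ = 2750×36000 + 1500×43000 + 2000×64000 + 1350×28000
  = 99000000 + 64500000 + 128000000 + 37800000 = 329300000
Σ Nₕ = 36000 + 43000 + 64000 + 28000 = 171000
Overall mean = 329300000 / 171000 = 1925.731

1926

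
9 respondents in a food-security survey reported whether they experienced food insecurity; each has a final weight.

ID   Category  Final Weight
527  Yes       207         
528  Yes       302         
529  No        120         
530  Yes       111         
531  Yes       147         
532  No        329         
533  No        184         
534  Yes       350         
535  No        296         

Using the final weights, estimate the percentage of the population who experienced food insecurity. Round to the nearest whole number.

55

Sum of weights for 'Yes' = 207 + 302 + 111 + 147 + 350 = 1117
Total weight = 207 + 302 + 120 + 111 + 147 + 329 + 184 + 350 + 296 = 2046
Weighted proportion = 1117 / 2046 = 0.5459433 → 54.59433%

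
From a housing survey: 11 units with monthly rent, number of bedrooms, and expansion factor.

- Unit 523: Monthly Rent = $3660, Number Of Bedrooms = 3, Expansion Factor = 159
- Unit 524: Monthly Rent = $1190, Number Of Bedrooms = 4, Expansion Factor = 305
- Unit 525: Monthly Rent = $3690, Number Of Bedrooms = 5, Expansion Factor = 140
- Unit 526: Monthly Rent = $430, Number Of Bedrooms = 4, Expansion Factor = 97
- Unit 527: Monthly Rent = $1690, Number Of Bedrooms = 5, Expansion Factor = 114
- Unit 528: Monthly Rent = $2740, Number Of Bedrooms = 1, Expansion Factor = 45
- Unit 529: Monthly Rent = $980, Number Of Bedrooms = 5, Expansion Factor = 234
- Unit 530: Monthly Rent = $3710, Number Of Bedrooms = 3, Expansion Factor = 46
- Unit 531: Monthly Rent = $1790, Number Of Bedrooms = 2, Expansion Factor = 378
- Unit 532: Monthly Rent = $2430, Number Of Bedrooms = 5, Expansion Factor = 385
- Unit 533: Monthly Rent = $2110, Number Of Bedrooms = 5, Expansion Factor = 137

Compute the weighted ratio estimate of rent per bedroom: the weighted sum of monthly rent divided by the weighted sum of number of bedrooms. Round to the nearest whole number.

Σ wᵢ·y = 3660×159 + 1190×305 + 3690×140 + 430×97 + 1690×114 + 2740×45 + 980×234 + 3710×46 + 1790×378 + 2430×385 + 2110×137
  = 581940 + 362950 + 516600 + 41710 + 192660 + 123300 + 229320 + 170660 + 676620 + 935550 + 289070 = 4120380
Σ wᵢ·x = 3×159 + 4×305 + 5×140 + 4×97 + 5×114 + 1×45 + 5×234 + 3×46 + 2×378 + 5×385 + 5×137
  = 477 + 1220 + 700 + 388 + 570 + 45 + 1170 + 138 + 756 + 1925 + 685 = 8074
Ratio = 4120380 / 8074 = 510.32698

510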